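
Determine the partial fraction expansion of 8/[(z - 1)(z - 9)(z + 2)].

Using cover-up method: A = -1/3, B = 1/11, C = 8/33
Result: (-1/3)/(z - 1) + (1/11)/(z - 9) + (8/33)/(z + 2)


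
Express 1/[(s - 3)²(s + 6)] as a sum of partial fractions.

Cover-up at s=-6: γ = 1/(-6 - 3)² = 1/81. Cover-up at s=3: β = 1/(3 + 6) = 1/9. Comparing s² coeff: α = -γ = -1/81
Result: (-1/81)/(s - 3) + (1/9)/(s - 3)² + (1/81)/(s + 6)


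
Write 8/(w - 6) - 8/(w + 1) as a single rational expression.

Common denominator (w - 6)(w + 1). Numerator: 8(w + 1) - 8(w - 6) = (8w + 8) - (8w - 48) = 56
Result: (56)/[(w - 6)(w + 1)]


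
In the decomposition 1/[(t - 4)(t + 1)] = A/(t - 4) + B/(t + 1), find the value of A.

Cover-up at t = 4: A = 1/(4 + 1) = 1/5


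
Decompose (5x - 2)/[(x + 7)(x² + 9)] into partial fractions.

At x=-7: A = (5·(-7) - 2)/((-7)² + 9) = -37/58. B = -A = 37/58, C = 5 - (-7)·A = 31/58
Result: (-37/58)/(x + 7) + ((37/58)x + 31/58)/(x² + 9)


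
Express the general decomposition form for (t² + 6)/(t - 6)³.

Repeated linear factor (power 3): P/(t - 6) + Q/(t - 6)² + R/(t - 6)³


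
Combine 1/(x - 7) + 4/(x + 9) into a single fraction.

Common denominator (x - 7)(x + 9). Numerator: 1(x + 9) + 4(x - 7) = (x + 9) + (4x - 28) = 5x - 19
Result: (5x - 19)/[(x - 7)(x + 9)]


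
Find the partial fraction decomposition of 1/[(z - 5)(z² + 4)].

Cover-up at z = 5: A = 1/(5² + 4) = 1/29. Then B = -A = -1/29, C = -A·(0 + 5) = -5/29
Result: (1/29)/(z - 5) - ((1/29)z + 5/29)/(z² + 4)


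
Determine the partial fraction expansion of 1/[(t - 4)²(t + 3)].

Cover-up at t=-3: γ = 1/(-3 - 4)² = 1/49. Cover-up at t=4: β = 1/(4 + 3) = 1/7. Comparing t² coeff: α = -γ = -1/49
Result: (-1/49)/(t - 4) + (1/7)/(t - 4)² + (1/49)/(t + 3)


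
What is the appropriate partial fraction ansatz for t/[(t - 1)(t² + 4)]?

Linear + irreducible quadratic: A/(t - 1) + (Bt + C)/(t² + 4)


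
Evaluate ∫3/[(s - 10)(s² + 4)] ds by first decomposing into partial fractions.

Cover-up at s=10: α = 3/(10²+4) = 3/104. Coeff matching: β = -3/104, γ = -15/52. Decomposition: (3/104)/(s - 10) - ((3/104)s + 15/52)/(s² + 4). Integrate: linear → ln, quadratic → (1/2)ln + arctan: (3/104) ln|(s - 10)| - (3/208) ln(s² + 4) - (15/104) arctan(s/2) + C


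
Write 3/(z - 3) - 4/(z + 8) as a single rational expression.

Common denominator (z - 3)(z + 8). Numerator: 3(z + 8) - 4(z - 3) = (3z + 24) - (4z - 12) = -z + 36
Result: (-z + 36)/[(z - 3)(z + 8)]


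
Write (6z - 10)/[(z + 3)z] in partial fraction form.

At z=-3: A = (6·(-3) - 10)/(-3 - 0) = 28/3. At z=0: B = (6·0 - 10)/(0 + 3) = -10/3
Result: (28/3)/(z + 3) - (10/3)/z


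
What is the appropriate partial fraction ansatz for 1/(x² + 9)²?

Repeated quadratic factor: (Ax + B)/(x² + 9) + (Cx + D)/(x² + 9)²


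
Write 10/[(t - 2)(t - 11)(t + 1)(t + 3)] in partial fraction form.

Using Heaviside cover-up: (-2/27)/(t - 2) + (5/756)/(t - 11) + (5/36)/(t + 1) - (1/14)/(t + 3)


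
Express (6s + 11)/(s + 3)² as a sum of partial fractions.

(6s + 11) = P(s + 3) + Q. At s = -3: Q = 6·(-3) + 11 = -7. Coeff of s: P = 6
Result: 6/(s + 3) - 7/(s + 3)²


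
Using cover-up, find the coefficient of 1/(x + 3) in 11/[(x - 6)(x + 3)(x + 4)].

Cover (x + 3), set x=-3: 11/[(-3 - 6)(-3 + 4)] = -11/9


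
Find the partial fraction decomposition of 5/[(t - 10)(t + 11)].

5/(t - 10)(t + 11) = α/(t - 10) + β/(t + 11). α = 5/(10 + 11) = 5/21, β = 5/(-11 - 10) = -5/21
Result: (5/21)/(t - 10) - (5/21)/(t + 11)


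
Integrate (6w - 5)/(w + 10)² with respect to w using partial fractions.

Decompose: A = 6, B = 6·(-10) - 5 = -65, so (6w - 5)/(w + 10)² = 6/(w + 10) - 65/(w + 10)². Integrate: ∫ A/(w + 10) dw = 6 ln|(w + 10)|; ∫ B/(w + 10)² dw = 65/(w + 10). Sum: 6 ln|(w + 10)| + 65/(w + 10) + C


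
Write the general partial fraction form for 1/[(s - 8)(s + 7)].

Distinct linear factors: α/(s - 8) + β/(s + 7)


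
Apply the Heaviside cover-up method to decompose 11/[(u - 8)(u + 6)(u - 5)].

Cover (u - 8), u=8: P = 11/[(8 + 6)(8 - 5)] = 11/42. Cover (u + 6), u=-6: Q = 11/[(-6 - 8)(-6 - 5)] = 1/14. Cover (u - 5), u=5: R = 11/[(5 - 8)(5 + 6)] = -1/3.
Result: (11/42)/(u - 8) + (1/14)/(u + 6) - (1/3)/(u - 5)


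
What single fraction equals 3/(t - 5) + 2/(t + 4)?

Common denominator (t - 5)(t + 4). Numerator: 3(t + 4) + 2(t - 5) = (3t + 12) + (2t - 10) = 5t + 2
Result: (5t + 2)/[(t - 5)(t + 4)]


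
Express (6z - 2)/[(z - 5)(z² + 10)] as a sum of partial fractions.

At z=5: P = (6·5 - 2)/(5² + 10) = 4/5. Q = -P = -4/5, R = 6 - 5·P = 2
Result: (4/5)/(z - 5) - ((4/5)z - 2)/(z² + 10)


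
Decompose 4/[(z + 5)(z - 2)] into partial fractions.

4/(z + 5)(z - 2) = P/(z + 5) + Q/(z - 2). P = 4/(-5 - 2) = -4/7, Q = 4/(2 + 5) = 4/7
Result: (-4/7)/(z + 5) + (4/7)/(z - 2)


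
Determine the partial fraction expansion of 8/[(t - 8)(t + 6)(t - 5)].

Using cover-up method: P = 4/21, Q = 4/77, R = -8/33
Result: (4/21)/(t - 8) + (4/77)/(t + 6) - (8/33)/(t - 5)


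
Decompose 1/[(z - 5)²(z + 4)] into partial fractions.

Cover-up at z=-4: C = 1/(-4 - 5)² = 1/81. Cover-up at z=5: B = 1/(5 + 4) = 1/9. Comparing z² coeff: A = -C = -1/81
Result: (-1/81)/(z - 5) + (1/9)/(z - 5)² + (1/81)/(z + 4)


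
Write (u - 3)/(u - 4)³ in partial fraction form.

(u - 3) = α(u - 4)² + β(u - 4) + γ. At u = 4: γ = 1·4 - 3 = 1. Coefficients: α = 0, β = 1
Result: 1/(u - 4)² + 1/(u - 4)³


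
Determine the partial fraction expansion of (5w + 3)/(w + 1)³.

(5w + 3) = α(w + 1)² + β(w + 1) + γ. At w = -1: γ = 5·(-1) + 3 = -2. Coefficients: α = 0, β = 5
Result: 5/(w + 1)² - 2/(w + 1)³


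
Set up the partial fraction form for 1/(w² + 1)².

Repeated quadratic factor: (αw + β)/(w² + 1) + (γw + δ)/(w² + 1)²


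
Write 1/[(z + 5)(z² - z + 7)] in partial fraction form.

Cover-up at z = -5: A = 1/((-5)² - 1·(-5) + 7) = 1/37. Then B = -A = -1/37, C = -A·(-1 - 5) = 6/37
Result: (1/37)/(z + 5) - ((1/37)z - 6/37)/(z² - z + 7)


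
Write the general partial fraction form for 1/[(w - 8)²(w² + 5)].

Repeated linear + quadratic: α/(w - 8) + β/(w - 8)² + (γw + δ)/(w² + 5)


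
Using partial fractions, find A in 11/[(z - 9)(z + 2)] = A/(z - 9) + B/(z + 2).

Cover-up at z = 9: A = 11/(9 + 2) = 11/11 = 1


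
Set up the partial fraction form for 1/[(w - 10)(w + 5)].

Distinct linear factors: α/(w - 10) + β/(w + 5)


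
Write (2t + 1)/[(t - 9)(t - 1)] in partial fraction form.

At t=9: α = (2·9 + 1)/(9 - 1) = 19/8. At t=1: β = (2·1 + 1)/(1 - 9) = -3/8
Result: (19/8)/(t - 9) - (3/8)/(t - 1)


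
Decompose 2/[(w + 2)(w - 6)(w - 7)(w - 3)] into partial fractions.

Using Heaviside cover-up: (-1/180)/(w + 2) - (1/12)/(w - 6) + (1/18)/(w - 7) + (1/30)/(w - 3)


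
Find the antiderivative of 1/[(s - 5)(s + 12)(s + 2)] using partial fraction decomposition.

Cover-up: A = 1/119, B = 1/170, C = -1/70. Decomposition: (1/119)/(s - 5) + (1/170)/(s + 12) - (1/70)/(s + 2). Integrate each term: (1/119) ln|(s - 5)| + (1/170) ln|(s + 12)| - (1/70) ln|(s + 2)| + C


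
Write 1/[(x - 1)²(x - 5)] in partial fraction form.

Cover-up at x=5: R = 1/(5 - 1)² = 1/16. Cover-up at x=1: Q = 1/(1 - 5) = -1/4. Comparing x² coeff: P = -R = -1/16
Result: (-1/16)/(x - 1) - (1/4)/(x - 1)² + (1/16)/(x - 5)


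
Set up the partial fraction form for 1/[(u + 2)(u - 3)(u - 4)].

Three distinct linear factors: A/(u + 2) + B/(u - 3) + C/(u - 4)


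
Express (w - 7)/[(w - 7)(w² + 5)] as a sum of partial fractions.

At w=7: P = (1·7 - 7)/(7² + 5) = 0. Q = -P = 0, R = 1 - 7·P = 1
Result: (1)/(w² + 5)


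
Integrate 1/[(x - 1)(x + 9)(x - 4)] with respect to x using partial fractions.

Cover-up: α = -1/30, β = 1/130, γ = 1/39. Decomposition: (-1/30)/(x - 1) + (1/130)/(x + 9) + (1/39)/(x - 4). Integrate each term: (-1/30) ln|(x - 1)| + (1/130) ln|(x + 9)| + (1/39) ln|(x - 4)| + C


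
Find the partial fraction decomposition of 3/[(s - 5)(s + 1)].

3/(s - 5)(s + 1) = α/(s - 5) + β/(s + 1). α = 3/(5 + 1) = 1/2, β = 3/(-1 - 5) = -1/2
Result: (1/2)/(s - 5) - (1/2)/(s + 1)


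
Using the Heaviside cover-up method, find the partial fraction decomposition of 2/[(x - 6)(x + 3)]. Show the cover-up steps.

Cover (x - 6): set x=6, get A = 2/(6 + 3) = 2/9. Cover (x + 3): set x=-3, get B = 2/(-3 - 6) = -2/9.
Result: (2/9)/(x - 6) - (2/9)/(x + 3)


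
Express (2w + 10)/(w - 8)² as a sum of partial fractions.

(2w + 10) = P(w - 8) + Q. At w = 8: Q = 2·8 + 10 = 26. Coeff of w: P = 2
Result: 2/(w - 8) + 26/(w - 8)²


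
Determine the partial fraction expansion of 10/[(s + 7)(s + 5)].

10/(s + 7)(s + 5) = P/(s + 7) + Q/(s + 5). P = 10/(-7 + 5) = -5, Q = 10/(-5 + 7) = 5
Result: -5/(s + 7) + 5/(s + 5)


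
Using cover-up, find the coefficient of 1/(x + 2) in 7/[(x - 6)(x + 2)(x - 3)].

Cover (x + 2), set x=-2: 7/[(-2 - 6)(-2 - 3)] = 7/40


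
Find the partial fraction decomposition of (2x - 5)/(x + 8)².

(2x - 5) = A(x + 8) + B. At x = -8: B = 2·(-8) - 5 = -21. Coeff of x: A = 2
Result: 2/(x + 8) - 21/(x + 8)²


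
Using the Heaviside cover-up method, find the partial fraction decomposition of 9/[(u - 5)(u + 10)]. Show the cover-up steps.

Cover (u - 5): set u=5, get P = 9/(5 + 10) = 3/5. Cover (u + 10): set u=-10, get Q = 9/(-10 - 5) = -3/5.
Result: (3/5)/(u - 5) - (3/5)/(u + 10)


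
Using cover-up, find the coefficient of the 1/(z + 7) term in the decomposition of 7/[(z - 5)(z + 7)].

Cover (z + 7), set z=-7: 7/((z - 5) at z=-7) = 7/(-12) = -7/12


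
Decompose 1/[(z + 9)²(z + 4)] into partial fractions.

Cover-up at z=-4: C = 1/(-4 + 9)² = 1/25. Cover-up at z=-9: B = 1/(-9 + 4) = -1/5. Comparing z² coeff: A = -C = -1/25
Result: (-1/25)/(z + 9) - (1/5)/(z + 9)² + (1/25)/(z + 4)


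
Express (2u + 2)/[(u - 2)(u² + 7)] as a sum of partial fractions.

At u=2: A = (2·2 + 2)/(2² + 7) = 6/11. B = -A = -6/11, C = 2 - 2·A = 10/11
Result: (6/11)/(u - 2) - ((6/11)u - 10/11)/(u² + 7)


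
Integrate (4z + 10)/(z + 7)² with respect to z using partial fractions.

Decompose: α = 4, β = 4·(-7) + 10 = -18, so (4z + 10)/(z + 7)² = 4/(z + 7) - 18/(z + 7)². Integrate: ∫ α/(z + 7) dz = 4 ln|(z + 7)|; ∫ β/(z + 7)² dz = 18/(z + 7). Sum: 4 ln|(z + 7)| + 18/(z + 7) + C


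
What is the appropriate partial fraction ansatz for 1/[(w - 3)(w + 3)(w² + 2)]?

Two linear + quadratic: A/(w - 3) + B/(w + 3) + (Cw + D)/(w² + 2)


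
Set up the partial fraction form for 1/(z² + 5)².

Repeated quadratic factor: (αz + β)/(z² + 5) + (γz + δ)/(z² + 5)²


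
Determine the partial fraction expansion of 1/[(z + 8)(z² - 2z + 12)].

Cover-up at z = -8: P = 1/((-8)² - 2·(-8) + 12) = 1/92. Then Q = -P = -1/92, R = -P·(-2 - 8) = 5/46
Result: (1/92)/(z + 8) - ((1/92)z - 5/46)/(z² - 2z + 12)


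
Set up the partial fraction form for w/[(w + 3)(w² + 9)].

Linear + irreducible quadratic: α/(w + 3) + (βw + γ)/(w² + 9)


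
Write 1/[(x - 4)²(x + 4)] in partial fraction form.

Cover-up at x=-4: C = 1/(-4 - 4)² = 1/64. Cover-up at x=4: B = 1/(4 + 4) = 1/8. Comparing x² coeff: A = -C = -1/64
Result: (-1/64)/(x - 4) + (1/8)/(x - 4)² + (1/64)/(x + 4)


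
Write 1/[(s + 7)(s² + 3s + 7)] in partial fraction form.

Cover-up at s = -7: P = 1/((-7)² + 3·(-7) + 7) = 1/35. Then Q = -P = -1/35, R = -P·(3 - 7) = 4/35
Result: (1/35)/(s + 7) - ((1/35)s - 4/35)/(s² + 3s + 7)


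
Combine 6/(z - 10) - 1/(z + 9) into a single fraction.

Common denominator (z - 10)(z + 9). Numerator: 6(z + 9) - 1(z - 10) = (6z + 54) - (z - 10) = 5z + 64
Result: (5z + 64)/[(z - 10)(z + 9)]


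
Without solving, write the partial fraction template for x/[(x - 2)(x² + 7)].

Linear + irreducible quadratic: α/(x - 2) + (βx + γ)/(x² + 7)


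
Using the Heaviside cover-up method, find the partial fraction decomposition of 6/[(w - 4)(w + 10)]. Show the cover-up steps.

Cover (w - 4): set w=4, get P = 6/(4 + 10) = 3/7. Cover (w + 10): set w=-10, get Q = 6/(-10 - 4) = -3/7.
Result: (3/7)/(w - 4) - (3/7)/(w + 10)


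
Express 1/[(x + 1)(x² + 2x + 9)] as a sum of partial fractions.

Cover-up at x = -1: P = 1/((-1)² + 2·(-1) + 9) = 1/8. Then Q = -P = -1/8, R = -P·(2 - 1) = -1/8
Result: (1/8)/(x + 1) - ((1/8)x + 1/8)/(x² + 2x + 9)


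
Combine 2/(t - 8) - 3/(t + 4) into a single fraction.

Common denominator (t - 8)(t + 4). Numerator: 2(t + 4) - 3(t - 8) = (2t + 8) - (3t - 24) = -t + 32
Result: (-t + 32)/[(t - 8)(t + 4)]


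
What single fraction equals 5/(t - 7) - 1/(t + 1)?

Common denominator (t - 7)(t + 1). Numerator: 5(t + 1) - 1(t - 7) = (5t + 5) - (t - 7) = 4t + 12
Result: (4t + 12)/[(t - 7)(t + 1)]


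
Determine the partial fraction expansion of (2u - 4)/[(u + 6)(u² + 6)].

At u=-6: A = (2·(-6) - 4)/((-6)² + 6) = -8/21. B = -A = 8/21, C = 2 - (-6)·A = -2/7
Result: (-8/21)/(u + 6) + ((8/21)u - 2/7)/(u² + 6)


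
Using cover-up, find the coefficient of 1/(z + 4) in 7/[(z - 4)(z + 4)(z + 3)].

Cover (z + 4), set z=-4: 7/[(-4 - 4)(-4 + 3)] = 7/8


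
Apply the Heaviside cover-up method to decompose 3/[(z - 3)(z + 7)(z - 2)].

Cover (z - 3), z=3: α = 3/[(3 + 7)(3 - 2)] = 3/10. Cover (z + 7), z=-7: β = 3/[(-7 - 3)(-7 - 2)] = 1/30. Cover (z - 2), z=2: γ = 3/[(2 - 3)(2 + 7)] = -1/3.
Result: (3/10)/(z - 3) + (1/30)/(z + 7) - (1/3)/(z - 2)


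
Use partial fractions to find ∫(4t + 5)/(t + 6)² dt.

Decompose: A = 4, B = 4·(-6) + 5 = -19, so (4t + 5)/(t + 6)² = 4/(t + 6) - 19/(t + 6)². Integrate: ∫ A/(t + 6) dt = 4 ln|(t + 6)|; ∫ B/(t + 6)² dt = 19/(t + 6). Sum: 4 ln|(t + 6)| + 19/(t + 6) + C


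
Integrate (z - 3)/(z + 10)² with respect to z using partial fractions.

Decompose: P = 1, Q = 1·(-10) - 3 = -13, so (z - 3)/(z + 10)² = 1/(z + 10) - 13/(z + 10)². Integrate: ∫ P/(z + 10) dz = ln|(z + 10)|; ∫ Q/(z + 10)² dz = 13/(z + 10). Sum: ln|(z + 10)| + 13/(z + 10) + C


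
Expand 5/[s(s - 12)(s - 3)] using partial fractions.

Using cover-up method: P = 5/36, Q = 5/108, R = -5/27
Result: (5/36)/s + (5/108)/(s - 12) - (5/27)/(s - 3)


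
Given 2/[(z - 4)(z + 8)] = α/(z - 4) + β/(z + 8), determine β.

Cover-up at z = -8: β = 2/(-8 - 4) = -2/12 = -1/6


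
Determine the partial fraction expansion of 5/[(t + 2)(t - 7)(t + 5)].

Using cover-up method: P = -5/27, Q = 5/108, R = 5/36
Result: (-5/27)/(t + 2) + (5/108)/(t - 7) + (5/36)/(t + 5)


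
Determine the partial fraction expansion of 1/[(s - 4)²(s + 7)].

Cover-up at s=-7: γ = 1/(-7 - 4)² = 1/121. Cover-up at s=4: β = 1/(4 + 7) = 1/11. Comparing s² coeff: α = -γ = -1/121
Result: (-1/121)/(s - 4) + (1/11)/(s - 4)² + (1/121)/(s + 7)


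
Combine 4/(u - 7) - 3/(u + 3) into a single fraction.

Common denominator (u - 7)(u + 3). Numerator: 4(u + 3) - 3(u - 7) = (4u + 12) - (3u - 21) = u + 33
Result: (u + 33)/[(u - 7)(u + 3)]


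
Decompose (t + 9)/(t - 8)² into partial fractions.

(t + 9) = α(t - 8) + β. At t = 8: β = 1·8 + 9 = 17. Coeff of t: α = 1
Result: 1/(t - 8) + 17/(t - 8)²


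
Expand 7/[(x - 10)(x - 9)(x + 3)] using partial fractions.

Using cover-up method: P = 7/13, Q = -7/12, R = 7/156
Result: (7/13)/(x - 10) - (7/12)/(x - 9) + (7/156)/(x + 3)


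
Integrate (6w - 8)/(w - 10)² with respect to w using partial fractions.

Decompose: P = 6, Q = 6·10 - 8 = 52, so (6w - 8)/(w - 10)² = 6/(w - 10) + 52/(w - 10)². Integrate: ∫ P/(w - 10) dw = 6 ln|(w - 10)|; ∫ Q/(w - 10)² dw = -52/(w - 10). Sum: 6 ln|(w - 10)| - 52/(w - 10) + C


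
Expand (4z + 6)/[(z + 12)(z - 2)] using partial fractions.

At z=-12: α = (4·(-12) + 6)/(-12 - 2) = 3. At z=2: β = (4·2 + 6)/(2 + 12) = 1
Result: 3/(z + 12) + 1/(z - 2)


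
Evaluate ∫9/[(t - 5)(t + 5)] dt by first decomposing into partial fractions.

Decompose: 9/[(t - 5)(t + 5)] = (9/10)/(t - 5) - (9/10)/(t + 5). Integrate each term: (9/10) ln|(t - 5)| - (9/10) ln|(t + 5)| + C


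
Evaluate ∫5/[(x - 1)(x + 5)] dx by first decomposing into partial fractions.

Decompose: 5/[(x - 1)(x + 5)] = (5/6)/(x - 1) - (5/6)/(x + 5). Integrate each term: (5/6) ln|(x - 1)| - (5/6) ln|(x + 5)| + C


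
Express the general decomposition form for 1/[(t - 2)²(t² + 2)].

Repeated linear + quadratic: A/(t - 2) + B/(t - 2)² + (Ct + D)/(t² + 2)


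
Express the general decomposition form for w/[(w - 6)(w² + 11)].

Linear + irreducible quadratic: P/(w - 6) + (Qw + R)/(w² + 11)


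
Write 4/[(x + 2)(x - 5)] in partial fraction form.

4/(x + 2)(x - 5) = P/(x + 2) + Q/(x - 5). P = 4/(-2 - 5) = -4/7, Q = 4/(5 + 2) = 4/7
Result: (-4/7)/(x + 2) + (4/7)/(x - 5)


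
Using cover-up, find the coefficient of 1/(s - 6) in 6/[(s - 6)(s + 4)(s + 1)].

Cover (s - 6), set s=6: 6/[(6 + 4)(6 + 1)] = 3/35


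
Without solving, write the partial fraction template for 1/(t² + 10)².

Repeated quadratic factor: (αt + β)/(t² + 10) + (γt + δ)/(t² + 10)²


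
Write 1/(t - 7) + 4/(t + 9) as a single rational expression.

Common denominator (t - 7)(t + 9). Numerator: 1(t + 9) + 4(t - 7) = (t + 9) + (4t - 28) = 5t - 19
Result: (5t - 19)/[(t - 7)(t + 9)]


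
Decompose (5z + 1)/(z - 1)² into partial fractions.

(5z + 1) = P(z - 1) + Q. At z = 1: Q = 5·1 + 1 = 6. Coeff of z: P = 5
Result: 5/(z - 1) + 6/(z - 1)²


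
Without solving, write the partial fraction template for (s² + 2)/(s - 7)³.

Repeated linear factor (power 3): A/(s - 7) + B/(s - 7)² + C/(s - 7)³


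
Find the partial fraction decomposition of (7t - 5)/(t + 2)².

(7t - 5) = P(t + 2) + Q. At t = -2: Q = 7·(-2) - 5 = -19. Coeff of t: P = 7
Result: 7/(t + 2) - 19/(t + 2)²


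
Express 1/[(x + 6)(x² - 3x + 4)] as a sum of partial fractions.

Cover-up at x = -6: α = 1/((-6)² - 3·(-6) + 4) = 1/58. Then β = -α = -1/58, γ = -α·(-3 - 6) = 9/58
Result: (1/58)/(x + 6) - ((1/58)x - 9/58)/(x² - 3x + 4)


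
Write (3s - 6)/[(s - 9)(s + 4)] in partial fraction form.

At s=9: P = (3·9 - 6)/(9 + 4) = 21/13. At s=-4: Q = (3·(-4) - 6)/(-4 - 9) = 18/13
Result: (21/13)/(s - 9) + (18/13)/(s + 4)


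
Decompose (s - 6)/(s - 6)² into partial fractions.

(s - 6) = α(s - 6) + β. At s = 6: β = 1·6 - 6 = 0. Coeff of s: α = 1
Result: 1/(s - 6)


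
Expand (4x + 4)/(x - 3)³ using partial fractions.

(4x + 4) = α(x - 3)² + β(x - 3) + γ. At x = 3: γ = 4·3 + 4 = 16. Coefficients: α = 0, β = 4
Result: 4/(x - 3)² + 16/(x - 3)³


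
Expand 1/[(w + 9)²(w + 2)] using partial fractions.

Cover-up at w=-2: γ = 1/(-2 + 9)² = 1/49. Cover-up at w=-9: β = 1/(-9 + 2) = -1/7. Comparing w² coeff: α = -γ = -1/49
Result: (-1/49)/(w + 9) - (1/7)/(w + 9)² + (1/49)/(w + 2)


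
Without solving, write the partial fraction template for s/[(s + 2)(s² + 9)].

Linear + irreducible quadratic: P/(s + 2) + (Qs + R)/(s² + 9)


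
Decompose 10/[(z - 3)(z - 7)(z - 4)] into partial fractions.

Using cover-up method: P = 5/2, Q = 5/6, R = -10/3
Result: (5/2)/(z - 3) + (5/6)/(z - 7) - (10/3)/(z - 4)


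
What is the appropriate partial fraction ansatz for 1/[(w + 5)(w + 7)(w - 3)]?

Three distinct linear factors: α/(w + 5) + β/(w + 7) + γ/(w - 3)


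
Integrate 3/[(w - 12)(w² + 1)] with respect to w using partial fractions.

Cover-up at w=12: α = 3/(12²+1) = 3/145. Coeff matching: β = -3/145, γ = -36/145. Decomposition: (3/145)/(w - 12) - ((3/145)w + 36/145)/(w² + 1). Integrate: linear → ln, quadratic → (1/2)ln + arctan: (3/145) ln|(w - 12)| - (3/290) ln(w² + 1) - (36/145) arctan(w) + C


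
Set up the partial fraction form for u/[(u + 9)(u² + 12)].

Linear + irreducible quadratic: P/(u + 9) + (Qu + R)/(u² + 12)


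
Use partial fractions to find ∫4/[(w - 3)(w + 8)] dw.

Decompose: 4/[(w - 3)(w + 8)] = (4/11)/(w - 3) - (4/11)/(w + 8). Integrate each term: (4/11) ln|(w - 3)| - (4/11) ln|(w + 8)| + C


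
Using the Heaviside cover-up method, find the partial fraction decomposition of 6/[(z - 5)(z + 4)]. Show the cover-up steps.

Cover (z - 5): set z=5, get α = 6/(5 + 4) = 2/3. Cover (z + 4): set z=-4, get β = 6/(-4 - 5) = -2/3.
Result: (2/3)/(z - 5) - (2/3)/(z + 4)


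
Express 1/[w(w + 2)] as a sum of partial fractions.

1/w(w + 2) = α/w + β/(w + 2). α = 1/(0 + 2) = 1/2, β = 1/(-2 - 0) = -1/2
Result: (1/2)/w - (1/2)/(w + 2)


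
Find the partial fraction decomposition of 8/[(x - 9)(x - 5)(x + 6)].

Using cover-up method: P = 2/15, Q = -2/11, R = 8/165
Result: (2/15)/(x - 9) - (2/11)/(x - 5) + (8/165)/(x + 6)


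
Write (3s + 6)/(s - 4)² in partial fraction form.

(3s + 6) = A(s - 4) + B. At s = 4: B = 3·4 + 6 = 18. Coeff of s: A = 3
Result: 3/(s - 4) + 18/(s - 4)²


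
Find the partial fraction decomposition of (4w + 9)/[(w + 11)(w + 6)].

At w=-11: A = (4·(-11) + 9)/(-11 + 6) = 7. At w=-6: B = (4·(-6) + 9)/(-6 + 11) = -3
Result: 7/(w + 11) - 3/(w + 6)


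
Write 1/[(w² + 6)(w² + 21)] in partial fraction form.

Coefficient matching gives α = γ = 0, β = 1/(21-6) = 1/15, δ = -β = -1/15
Result: (1/15)/(w² + 6) - (1/15)/(w² + 21)


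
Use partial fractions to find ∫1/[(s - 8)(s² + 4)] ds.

Cover-up at s=8: A = 1/(8²+4) = 1/68. Coeff matching: B = -1/68, C = -2/17. Decomposition: (1/68)/(s - 8) - ((1/68)s + 2/17)/(s² + 4). Integrate: linear → ln, quadratic → (1/2)ln + arctan: (1/68) ln|(s - 8)| - (1/136) ln(s² + 4) - (1/17) arctan(s/2) + C


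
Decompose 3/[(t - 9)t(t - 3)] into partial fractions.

Using cover-up method: α = 1/18, β = 1/9, γ = -1/6
Result: (1/18)/(t - 9) + (1/9)/t - (1/6)/(t - 3)


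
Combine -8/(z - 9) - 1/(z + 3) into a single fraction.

Common denominator (z - 9)(z + 3). Numerator: -8(z + 3) - 1(z - 9) = (-8z - 24) - (z - 9) = -9z - 15
Result: (-9z - 15)/[(z - 9)(z + 3)]


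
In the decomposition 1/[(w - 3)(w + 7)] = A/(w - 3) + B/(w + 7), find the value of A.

Cover-up at w = 3: A = 1/(3 + 7) = 1/10


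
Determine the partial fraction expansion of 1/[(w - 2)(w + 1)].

1/(w - 2)(w + 1) = α/(w - 2) + β/(w + 1). α = 1/(2 + 1) = 1/3, β = 1/(-1 - 2) = -1/3
Result: (1/3)/(w - 2) - (1/3)/(w + 1)


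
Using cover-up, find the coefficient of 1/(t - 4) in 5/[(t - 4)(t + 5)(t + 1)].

Cover (t - 4), set t=4: 5/[(4 + 5)(4 + 1)] = 1/9


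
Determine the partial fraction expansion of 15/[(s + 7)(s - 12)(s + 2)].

Using cover-up method: P = 3/19, Q = 15/266, R = -3/14
Result: (3/19)/(s + 7) + (15/266)/(s - 12) - (3/14)/(s + 2)


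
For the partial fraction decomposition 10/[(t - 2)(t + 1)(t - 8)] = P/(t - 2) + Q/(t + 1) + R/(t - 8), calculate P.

Cover-up at t = 2: P = 10/[(2 + 1)(2 - 8)] = 10/[(3)(-6)] = -10/18 = -5/9


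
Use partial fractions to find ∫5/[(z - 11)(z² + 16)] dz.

Cover-up at z=11: A = 5/(11²+16) = 5/137. Coeff matching: B = -5/137, C = -55/137. Decomposition: (5/137)/(z - 11) - ((5/137)z + 55/137)/(z² + 16). Integrate: linear → ln, quadratic → (1/2)ln + arctan: (5/137) ln|(z - 11)| - (5/274) ln(z² + 16) - (55/548) arctan(z/4) + C


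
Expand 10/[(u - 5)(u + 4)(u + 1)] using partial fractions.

Using cover-up method: α = 5/27, β = 10/27, γ = -5/9
Result: (5/27)/(u - 5) + (10/27)/(u + 4) - (5/9)/(u + 1)


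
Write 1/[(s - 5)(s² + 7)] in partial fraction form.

Cover-up at s = 5: P = 1/(5² + 7) = 1/32. Then Q = -P = -1/32, R = -P·(0 + 5) = -5/32
Result: (1/32)/(s - 5) - ((1/32)s + 5/32)/(s² + 7)


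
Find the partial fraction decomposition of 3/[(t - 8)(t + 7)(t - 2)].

Using cover-up method: A = 1/30, B = 1/45, C = -1/18
Result: (1/30)/(t - 8) + (1/45)/(t + 7) - (1/18)/(t - 2)


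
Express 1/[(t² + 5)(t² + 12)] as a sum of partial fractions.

Coefficient matching gives A = C = 0, B = 1/(12-5) = 1/7, D = -B = -1/7
Result: (1/7)/(t² + 5) - (1/7)/(t² + 12)


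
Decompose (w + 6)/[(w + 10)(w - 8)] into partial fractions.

At w=-10: A = (1·(-10) + 6)/(-10 - 8) = 2/9. At w=8: B = (1·8 + 6)/(8 + 10) = 7/9
Result: (2/9)/(w + 10) + (7/9)/(w - 8)


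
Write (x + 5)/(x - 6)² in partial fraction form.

(x + 5) = A(x - 6) + B. At x = 6: B = 1·6 + 5 = 11. Coeff of x: A = 1
Result: 1/(x - 6) + 11/(x - 6)²


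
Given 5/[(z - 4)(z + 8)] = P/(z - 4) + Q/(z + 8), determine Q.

Cover-up at z = -8: Q = 5/(-8 - 4) = -5/12


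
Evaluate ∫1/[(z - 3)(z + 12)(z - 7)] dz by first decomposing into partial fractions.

Cover-up: α = -1/60, β = 1/285, γ = 1/76. Decomposition: (-1/60)/(z - 3) + (1/285)/(z + 12) + (1/76)/(z - 7). Integrate each term: (-1/60) ln|(z - 3)| + (1/285) ln|(z + 12)| + (1/76) ln|(z - 7)| + C


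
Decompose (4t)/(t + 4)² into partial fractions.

(4t) = P(t + 4) + Q. At t = -4: Q = 4·(-4) + 0 = -16. Coeff of t: P = 4
Result: 4/(t + 4) - 16/(t + 4)²


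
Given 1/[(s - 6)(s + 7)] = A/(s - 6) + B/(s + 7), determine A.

Cover-up at s = 6: A = 1/(6 + 7) = 1/13


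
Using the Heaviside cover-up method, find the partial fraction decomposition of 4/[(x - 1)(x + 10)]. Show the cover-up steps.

Cover (x - 1): set x=1, get α = 4/(1 + 10) = 4/11. Cover (x + 10): set x=-10, get β = 4/(-10 - 1) = -4/11.
Result: (4/11)/(x - 1) - (4/11)/(x + 10)


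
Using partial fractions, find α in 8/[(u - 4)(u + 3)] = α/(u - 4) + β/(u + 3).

Cover-up at u = 4: α = 8/(4 + 3) = 8/7


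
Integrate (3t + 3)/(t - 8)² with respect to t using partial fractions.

Decompose: α = 3, β = 3·8 + 3 = 27, so (3t + 3)/(t - 8)² = 3/(t - 8) + 27/(t - 8)². Integrate: ∫ α/(t - 8) dt = 3 ln|(t - 8)|; ∫ β/(t - 8)² dt = -27/(t - 8). Sum: 3 ln|(t - 8)| - 27/(t - 8) + C


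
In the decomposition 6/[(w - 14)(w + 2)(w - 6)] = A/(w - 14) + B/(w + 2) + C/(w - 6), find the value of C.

Cover-up at w = 6: C = 6/[(6 - 14)(6 + 2)] = 6/[(-8)(8)] = -6/64 = -3/32


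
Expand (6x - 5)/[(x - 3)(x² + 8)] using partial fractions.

At x=3: A = (6·3 - 5)/(3² + 8) = 13/17. B = -A = -13/17, C = 6 - 3·A = 63/17
Result: (13/17)/(x - 3) - ((13/17)x - 63/17)/(x² + 8)


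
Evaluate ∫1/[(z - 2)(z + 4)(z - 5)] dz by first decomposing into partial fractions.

Cover-up: α = -1/18, β = 1/54, γ = 1/27. Decomposition: (-1/18)/(z - 2) + (1/54)/(z + 4) + (1/27)/(z - 5). Integrate each term: (-1/18) ln|(z - 2)| + (1/54) ln|(z + 4)| + (1/27) ln|(z - 5)| + C


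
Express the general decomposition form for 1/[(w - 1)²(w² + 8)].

Repeated linear + quadratic: A/(w - 1) + B/(w - 1)² + (Cw + D)/(w² + 8)


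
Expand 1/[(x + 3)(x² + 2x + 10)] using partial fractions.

Cover-up at x = -3: A = 1/((-3)² + 2·(-3) + 10) = 1/13. Then B = -A = -1/13, C = -A·(2 - 3) = 1/13
Result: (1/13)/(x + 3) - ((1/13)x - 1/13)/(x² + 2x + 10)


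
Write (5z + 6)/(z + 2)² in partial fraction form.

(5z + 6) = P(z + 2) + Q. At z = -2: Q = 5·(-2) + 6 = -4. Coeff of z: P = 5
Result: 5/(z + 2) - 4/(z + 2)²


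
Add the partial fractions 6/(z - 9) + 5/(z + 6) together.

Common denominator (z - 9)(z + 6). Numerator: 6(z + 6) + 5(z - 9) = (6z + 36) + (5z - 45) = 11z - 9
Result: (11z - 9)/[(z - 9)(z + 6)]


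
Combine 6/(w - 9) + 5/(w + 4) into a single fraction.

Common denominator (w - 9)(w + 4). Numerator: 6(w + 4) + 5(w - 9) = (6w + 24) + (5w - 45) = 11w - 21
Result: (11w - 21)/[(w - 9)(w + 4)]


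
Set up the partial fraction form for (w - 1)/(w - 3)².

Repeated linear factor: P/(w - 3) + Q/(w - 3)²


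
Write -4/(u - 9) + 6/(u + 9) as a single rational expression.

Common denominator (u - 9)(u + 9). Numerator: -4(u + 9) + 6(u - 9) = (-4u - 36) + (6u - 54) = 2u - 90
Result: (2u - 90)/[(u - 9)(u + 9)]


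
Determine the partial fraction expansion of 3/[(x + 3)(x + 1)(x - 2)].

Using cover-up method: α = 3/10, β = -1/2, γ = 1/5
Result: (3/10)/(x + 3) - (1/2)/(x + 1) + (1/5)/(x - 2)


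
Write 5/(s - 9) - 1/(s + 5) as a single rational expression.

Common denominator (s - 9)(s + 5). Numerator: 5(s + 5) - 1(s - 9) = (5s + 25) - (s - 9) = 4s + 34
Result: (4s + 34)/[(s - 9)(s + 5)]


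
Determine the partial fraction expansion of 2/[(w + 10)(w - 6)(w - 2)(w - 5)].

Using Heaviside cover-up: (-1/1440)/(w + 10) + (1/32)/(w - 6) + (1/72)/(w - 2) - (2/45)/(w - 5)


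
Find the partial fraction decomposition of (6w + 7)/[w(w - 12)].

At w=0: α = (6·0 + 7)/(0 - 12) = -7/12. At w=12: β = (6·12 + 7)/(12 - 0) = 79/12
Result: (-7/12)/w + (79/12)/(w - 12)


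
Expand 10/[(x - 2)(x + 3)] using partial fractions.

10/(x - 2)(x + 3) = P/(x - 2) + Q/(x + 3). P = 10/(2 + 3) = 2, Q = 10/(-3 - 2) = -2
Result: 2/(x - 2) - 2/(x + 3)


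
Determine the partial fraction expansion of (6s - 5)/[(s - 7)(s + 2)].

At s=7: P = (6·7 - 5)/(7 + 2) = 37/9. At s=-2: Q = (6·(-2) - 5)/(-2 - 7) = 17/9
Result: (37/9)/(s - 7) + (17/9)/(s + 2)


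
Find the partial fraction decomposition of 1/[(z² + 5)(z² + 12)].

Coefficient matching gives A = C = 0, B = 1/(12-5) = 1/7, D = -B = -1/7
Result: (1/7)/(z² + 5) - (1/7)/(z² + 12)


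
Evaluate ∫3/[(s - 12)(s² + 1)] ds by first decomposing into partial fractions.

Cover-up at s=12: P = 3/(12²+1) = 3/145. Coeff matching: Q = -3/145, R = -36/145. Decomposition: (3/145)/(s - 12) - ((3/145)s + 36/145)/(s² + 1). Integrate: linear → ln, quadratic → (1/2)ln + arctan: (3/145) ln|(s - 12)| - (3/290) ln(s² + 1) - (36/145) arctan(s) + C


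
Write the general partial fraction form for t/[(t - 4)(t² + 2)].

Linear + irreducible quadratic: α/(t - 4) + (βt + γ)/(t² + 2)


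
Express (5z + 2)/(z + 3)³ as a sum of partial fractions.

(5z + 2) = α(z + 3)² + β(z + 3) + γ. At z = -3: γ = 5·(-3) + 2 = -13. Coefficients: α = 0, β = 5
Result: 5/(z + 3)² - 13/(z + 3)³


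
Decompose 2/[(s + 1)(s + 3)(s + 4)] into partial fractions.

Using cover-up method: P = 1/3, Q = -1, R = 2/3
Result: (1/3)/(s + 1) - 1/(s + 3) + (2/3)/(s + 4)


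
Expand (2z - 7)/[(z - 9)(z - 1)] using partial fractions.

At z=9: A = (2·9 - 7)/(9 - 1) = 11/8. At z=1: B = (2·1 - 7)/(1 - 9) = 5/8
Result: (11/8)/(z - 9) + (5/8)/(z - 1)


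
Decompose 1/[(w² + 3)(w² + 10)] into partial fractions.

Coefficient matching gives P = R = 0, Q = 1/(10-3) = 1/7, S = -Q = -1/7
Result: (1/7)/(w² + 3) - (1/7)/(w² + 10)


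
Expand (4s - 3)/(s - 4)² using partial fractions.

(4s - 3) = α(s - 4) + β. At s = 4: β = 4·4 - 3 = 13. Coeff of s: α = 4
Result: 4/(s - 4) + 13/(s - 4)²


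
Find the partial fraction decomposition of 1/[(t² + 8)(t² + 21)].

Coefficient matching gives P = R = 0, Q = 1/(21-8) = 1/13, S = -Q = -1/13
Result: (1/13)/(t² + 8) - (1/13)/(t² + 21)


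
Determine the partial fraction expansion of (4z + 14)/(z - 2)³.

(4z + 14) = A(z - 2)² + B(z - 2) + C. At z = 2: C = 4·2 + 14 = 22. Coefficients: A = 0, B = 4
Result: 4/(z - 2)² + 22/(z - 2)³


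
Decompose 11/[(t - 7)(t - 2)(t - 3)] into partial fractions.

Using cover-up method: A = 11/20, B = 11/5, C = -11/4
Result: (11/20)/(t - 7) + (11/5)/(t - 2) - (11/4)/(t - 3)


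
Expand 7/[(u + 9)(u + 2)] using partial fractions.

7/(u + 9)(u + 2) = P/(u + 9) + Q/(u + 2). P = 7/(-9 + 2) = -1, Q = 7/(-2 + 9) = 1
Result: -1/(u + 9) + 1/(u + 2)


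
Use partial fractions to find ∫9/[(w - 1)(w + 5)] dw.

Decompose: 9/[(w - 1)(w + 5)] = (3/2)/(w - 1) - (3/2)/(w + 5). Integrate each term: (3/2) ln|(w - 1)| - (3/2) ln|(w + 5)| + C


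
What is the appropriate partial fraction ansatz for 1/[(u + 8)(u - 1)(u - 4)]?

Three distinct linear factors: α/(u + 8) + β/(u - 1) + γ/(u - 4)


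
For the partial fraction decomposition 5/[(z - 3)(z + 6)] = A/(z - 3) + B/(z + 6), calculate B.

Cover-up at z = -6: B = 5/(-6 - 3) = -5/9


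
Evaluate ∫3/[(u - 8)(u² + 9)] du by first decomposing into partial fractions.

Cover-up at u=8: A = 3/(8²+9) = 3/73. Coeff matching: B = -3/73, C = -24/73. Decomposition: (3/73)/(u - 8) - ((3/73)u + 24/73)/(u² + 9). Integrate: linear → ln, quadratic → (1/2)ln + arctan: (3/73) ln|(u - 8)| - (3/146) ln(u² + 9) - (8/73) arctan(u/3) + C


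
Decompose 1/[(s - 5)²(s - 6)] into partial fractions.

Cover-up at s=6: γ = 1/(6 - 5)² = 1. Cover-up at s=5: β = 1/(5 - 6) = -1. Comparing s² coeff: α = -γ = -1
Result: -1/(s - 5) - 1/(s - 5)² + 1/(s - 6)


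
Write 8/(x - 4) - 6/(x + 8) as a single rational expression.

Common denominator (x - 4)(x + 8). Numerator: 8(x + 8) - 6(x - 4) = (8x + 64) - (6x - 24) = 2x + 88
Result: (2x + 88)/[(x - 4)(x + 8)]


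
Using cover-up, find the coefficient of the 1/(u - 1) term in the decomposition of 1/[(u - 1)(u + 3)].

Cover (u - 1), set u=1: 1/((u + 3) at u=1) = 1/(4) = 1/4


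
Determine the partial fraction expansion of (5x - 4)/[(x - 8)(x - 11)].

At x=8: α = (5·8 - 4)/(8 - 11) = -12. At x=11: β = (5·11 - 4)/(11 - 8) = 17
Result: -12/(x - 8) + 17/(x - 11)


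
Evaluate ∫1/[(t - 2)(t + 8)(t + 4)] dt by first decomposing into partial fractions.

Cover-up: A = 1/60, B = 1/40, C = -1/24. Decomposition: (1/60)/(t - 2) + (1/40)/(t + 8) - (1/24)/(t + 4). Integrate each term: (1/60) ln|(t - 2)| + (1/40) ln|(t + 8)| - (1/24) ln|(t + 4)| + C


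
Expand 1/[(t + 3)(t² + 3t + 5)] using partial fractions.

Cover-up at t = -3: A = 1/((-3)² + 3·(-3) + 5) = 1/5. Then B = -A = -1/5, C = -A·(3 - 3) = 0
Result: (1/5)/(t + 3) - ((1/5)t)/(t² + 3t + 5)


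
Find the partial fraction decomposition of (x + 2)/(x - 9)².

(x + 2) = P(x - 9) + Q. At x = 9: Q = 1·9 + 2 = 11. Coeff of x: P = 1
Result: 1/(x - 9) + 11/(x - 9)²


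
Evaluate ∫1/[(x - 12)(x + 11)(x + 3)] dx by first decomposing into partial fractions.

Cover-up: A = 1/345, B = 1/184, C = -1/120. Decomposition: (1/345)/(x - 12) + (1/184)/(x + 11) - (1/120)/(x + 3). Integrate each term: (1/345) ln|(x - 12)| + (1/184) ln|(x + 11)| - (1/120) ln|(x + 3)| + C


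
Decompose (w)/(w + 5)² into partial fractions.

(w) = P(w + 5) + Q. At w = -5: Q = 1·(-5) + 0 = -5. Coeff of w: P = 1
Result: 1/(w + 5) - 5/(w + 5)²


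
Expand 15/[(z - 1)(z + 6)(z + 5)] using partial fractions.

Using cover-up method: α = 5/14, β = 15/7, γ = -5/2
Result: (5/14)/(z - 1) + (15/7)/(z + 6) - (5/2)/(z + 5)


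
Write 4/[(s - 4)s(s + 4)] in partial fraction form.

Using cover-up method: α = 1/8, β = -1/4, γ = 1/8
Result: (1/8)/(s - 4) - (1/4)/s + (1/8)/(s + 4)


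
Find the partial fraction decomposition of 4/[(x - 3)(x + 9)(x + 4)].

Using cover-up method: A = 1/21, B = 1/15, C = -4/35
Result: (1/21)/(x - 3) + (1/15)/(x + 9) - (4/35)/(x + 4)


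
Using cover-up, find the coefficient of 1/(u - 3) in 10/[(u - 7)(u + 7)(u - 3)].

Cover (u - 3), set u=3: 10/[(3 - 7)(3 + 7)] = -1/4


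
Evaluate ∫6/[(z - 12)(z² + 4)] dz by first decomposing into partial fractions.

Cover-up at z=12: P = 6/(12²+4) = 3/74. Coeff matching: Q = -3/74, R = -18/37. Decomposition: (3/74)/(z - 12) - ((3/74)z + 18/37)/(z² + 4). Integrate: linear → ln, quadratic → (1/2)ln + arctan: (3/74) ln|(z - 12)| - (3/148) ln(z² + 4) - (9/37) arctan(z/2) + C


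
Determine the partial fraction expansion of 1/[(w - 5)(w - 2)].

1/(w - 5)(w - 2) = P/(w - 5) + Q/(w - 2). P = 1/(5 - 2) = 1/3, Q = 1/(2 - 5) = -1/3
Result: (1/3)/(w - 5) - (1/3)/(w - 2)


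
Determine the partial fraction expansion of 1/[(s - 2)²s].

Cover-up at s=0: C = 1/(0 - 2)² = 1/4. Cover-up at s=2: B = 1/(2 - 0) = 1/2. Comparing s² coeff: A = -C = -1/4
Result: (-1/4)/(s - 2) + (1/2)/(s - 2)² + (1/4)/s


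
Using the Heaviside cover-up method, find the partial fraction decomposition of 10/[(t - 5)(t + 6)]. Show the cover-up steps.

Cover (t - 5): set t=5, get α = 10/(5 + 6) = 10/11. Cover (t + 6): set t=-6, get β = 10/(-6 - 5) = -10/11.
Result: (10/11)/(t - 5) - (10/11)/(t + 6)


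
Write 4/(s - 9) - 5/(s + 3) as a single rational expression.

Common denominator (s - 9)(s + 3). Numerator: 4(s + 3) - 5(s - 9) = (4s + 12) - (5s - 45) = -s + 57
Result: (-s + 57)/[(s - 9)(s + 3)]


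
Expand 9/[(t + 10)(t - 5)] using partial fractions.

9/(t + 10)(t - 5) = A/(t + 10) + B/(t - 5). A = 9/(-10 - 5) = -3/5, B = 9/(5 + 10) = 3/5
Result: (-3/5)/(t + 10) + (3/5)/(t - 5)


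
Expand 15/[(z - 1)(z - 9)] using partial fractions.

15/(z - 1)(z - 9) = A/(z - 1) + B/(z - 9). A = 15/(1 - 9) = -15/8, B = 15/(9 - 1) = 15/8
Result: (-15/8)/(z - 1) + (15/8)/(z - 9)


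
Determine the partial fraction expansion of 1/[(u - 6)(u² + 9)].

Cover-up at u = 6: A = 1/(6² + 9) = 1/45. Then B = -A = -1/45, C = -A·(0 + 6) = -2/15
Result: (1/45)/(u - 6) - ((1/45)u + 2/15)/(u² + 9)


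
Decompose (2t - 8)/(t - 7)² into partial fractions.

(2t - 8) = P(t - 7) + Q. At t = 7: Q = 2·7 - 8 = 6. Coeff of t: P = 2
Result: 2/(t - 7) + 6/(t - 7)²


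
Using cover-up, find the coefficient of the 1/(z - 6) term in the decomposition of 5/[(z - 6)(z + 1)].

Cover (z - 6), set z=6: 5/((z + 1) at z=6) = 5/(7) = 5/7


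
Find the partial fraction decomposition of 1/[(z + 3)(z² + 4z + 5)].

Cover-up at z = -3: A = 1/((-3)² + 4·(-3) + 5) = 1/2. Then B = -A = -1/2, C = -A·(4 - 3) = -1/2
Result: (1/2)/(z + 3) - ((1/2)z + 1/2)/(z² + 4z + 5)


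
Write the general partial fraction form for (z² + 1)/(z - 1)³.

Repeated linear factor (power 3): P/(z - 1) + Q/(z - 1)² + R/(z - 1)³


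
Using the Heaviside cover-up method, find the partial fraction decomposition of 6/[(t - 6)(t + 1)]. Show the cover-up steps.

Cover (t - 6): set t=6, get P = 6/(6 + 1) = 6/7. Cover (t + 1): set t=-1, get Q = 6/(-1 - 6) = -6/7.
Result: (6/7)/(t - 6) - (6/7)/(t + 1)


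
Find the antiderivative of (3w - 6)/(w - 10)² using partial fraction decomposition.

Decompose: A = 3, B = 3·10 - 6 = 24, so (3w - 6)/(w - 10)² = 3/(w - 10) + 24/(w - 10)². Integrate: ∫ A/(w - 10) dw = 3 ln|(w - 10)|; ∫ B/(w - 10)² dw = -24/(w - 10). Sum: 3 ln|(w - 10)| - 24/(w - 10) + C


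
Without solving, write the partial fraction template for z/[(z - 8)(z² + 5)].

Linear + irreducible quadratic: A/(z - 8) + (Bz + C)/(z² + 5)


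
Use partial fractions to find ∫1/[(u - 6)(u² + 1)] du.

Cover-up at u=6: P = 1/(6²+1) = 1/37. Coeff matching: Q = -1/37, R = -6/37. Decomposition: (1/37)/(u - 6) - ((1/37)u + 6/37)/(u² + 1). Integrate: linear → ln, quadratic → (1/2)ln + arctan: (1/37) ln|(u - 6)| - (1/74) ln(u² + 1) - (6/37) arctan(u) + C


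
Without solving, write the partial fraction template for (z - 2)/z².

Repeated linear factor: P/z + Q/z²


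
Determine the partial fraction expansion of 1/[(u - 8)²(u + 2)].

Cover-up at u=-2: R = 1/(-2 - 8)² = 1/100. Cover-up at u=8: Q = 1/(8 + 2) = 1/10. Comparing u² coeff: P = -R = -1/100
Result: (-1/100)/(u - 8) + (1/10)/(u - 8)² + (1/100)/(u + 2)


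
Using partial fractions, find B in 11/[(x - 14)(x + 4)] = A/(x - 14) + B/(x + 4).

Cover-up at x = -4: B = 11/(-4 - 14) = -11/18


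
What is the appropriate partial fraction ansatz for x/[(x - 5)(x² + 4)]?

Linear + irreducible quadratic: A/(x - 5) + (Bx + C)/(x² + 4)


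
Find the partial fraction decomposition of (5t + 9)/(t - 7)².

(5t + 9) = α(t - 7) + β. At t = 7: β = 5·7 + 9 = 44. Coeff of t: α = 5
Result: 5/(t - 7) + 44/(t - 7)²


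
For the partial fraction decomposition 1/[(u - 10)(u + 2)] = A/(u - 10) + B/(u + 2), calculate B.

Cover-up at u = -2: B = 1/(-2 - 10) = -1/12


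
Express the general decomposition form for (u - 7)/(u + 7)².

Repeated linear factor: P/(u + 7) + Q/(u + 7)²
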